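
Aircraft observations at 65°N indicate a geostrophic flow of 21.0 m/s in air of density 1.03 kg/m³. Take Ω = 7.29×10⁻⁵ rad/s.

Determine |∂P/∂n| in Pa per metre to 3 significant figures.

2.86×10⁻³ Pa/m

Coriolis parameter at 65°N:
f = 2Ω sin φ = 2 × 7.29×10⁻⁵ × sin 65° = 1.32×10⁻⁴ s⁻¹
Geostrophic balance rearranged: |∂P/∂n| = f ρ V_g
|∂P/∂n| = 1.32×10⁻⁴ × 1.03 × 21.0 = 2.86×10⁻³ Pa/m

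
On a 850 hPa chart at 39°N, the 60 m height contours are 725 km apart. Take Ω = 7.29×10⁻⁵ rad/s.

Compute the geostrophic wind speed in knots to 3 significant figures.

17.2 knots

Coriolis parameter at 39°N:
f = 2Ω sin φ = 2 × 7.29×10⁻⁵ × sin 39° = 9.18×10⁻⁵ s⁻¹
Height gradient: |∂Z/∂n| = 60 m / 725000 m = 8.28×10⁻⁵
On a pressure surface, geostrophic balance gives V_g = (g/f)|∂Z/∂n|:
V_g = 9.81 × 8.28×10⁻⁵ / 9.18×10⁻⁵ = 8.85 m/s
Converting: 8.85 m/s × 1.944 = 17.2 knots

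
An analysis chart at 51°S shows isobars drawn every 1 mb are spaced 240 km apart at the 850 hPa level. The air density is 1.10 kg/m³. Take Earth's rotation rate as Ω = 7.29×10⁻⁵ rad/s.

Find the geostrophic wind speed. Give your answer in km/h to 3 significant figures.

12.0 km/h

Coriolis parameter at 51°S:
f = 2Ω sin φ = 2 × 7.29×10⁻⁵ × sin 51° = 1.13×10⁻⁴ s⁻¹
Pressure gradient: |∂P/∂n| = 100 Pa / 240000 m = 4.17×10⁻⁴ Pa/m
Geostrophic balance (pressure-gradient force = Coriolis force):
V_g = (1/(fρ)) |∂P/∂n| = 4.17×10⁻⁴ / (1.13×10⁻⁴ × 1.10) = 3.34 m/s
Converting: 3.34 m/s × 3.6 = 12.0 km/h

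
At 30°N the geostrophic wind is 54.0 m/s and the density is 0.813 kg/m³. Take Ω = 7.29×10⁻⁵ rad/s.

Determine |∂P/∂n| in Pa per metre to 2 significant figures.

Coriolis parameter at 30°N:
f = 2Ω sin φ = 2 × 7.29×10⁻⁵ × sin 30° = 7.29×10⁻⁵ s⁻¹
Geostrophic balance rearranged: |∂P/∂n| = f ρ V_g
|∂P/∂n| = 7.29×10⁻⁵ × 0.813 × 54.0 = 3.20×10⁻³ Pa/m

3.2×10⁻³ Pa/m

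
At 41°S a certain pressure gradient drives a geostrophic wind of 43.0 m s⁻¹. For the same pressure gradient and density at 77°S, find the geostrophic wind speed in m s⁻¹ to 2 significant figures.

With the same pressure gradient and density, V_g ∝ 1/f ∝ 1/sin φ.
V₂ = V₁ · sin φ₁ / sin φ₂ = 43.0 × sin 41° / sin 77°
V₂ = 43.0 × 0.6561/0.9744 = 29 m s⁻¹

29 m s⁻¹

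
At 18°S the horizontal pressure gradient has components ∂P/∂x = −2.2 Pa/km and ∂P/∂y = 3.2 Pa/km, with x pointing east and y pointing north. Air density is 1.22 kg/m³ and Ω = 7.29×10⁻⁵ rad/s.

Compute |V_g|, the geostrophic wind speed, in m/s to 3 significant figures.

70.6 m/s

Coriolis parameter at 18°S:
f = 2Ω sin φ = 2 × 7.29×10⁻⁵ × sin 18° = 4.51×10⁻⁵ s⁻¹
In the Southern Hemisphere f is negative: f = −4.51×10⁻⁵ s⁻¹.
Component geostrophic relations (x east, y north):
u_g = −(1/(fρ)) ∂P/∂y,  v_g = (1/(fρ)) ∂P/∂x
u_g = −(3.2×10⁻³)/(−4.51×10⁻⁵ × 1.22) = 58.2 m/s;  v_g = (−2.2×10⁻³)/(−4.51×10⁻⁵ × 1.22) = 40.0 m/s
|V_g| = √(u_g² + v_g²) = 70.6 m/s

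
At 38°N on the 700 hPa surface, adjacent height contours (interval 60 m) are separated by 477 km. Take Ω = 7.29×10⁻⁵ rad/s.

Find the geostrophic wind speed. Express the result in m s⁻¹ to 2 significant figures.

14 m s⁻¹

Coriolis parameter at 38°N:
f = 2Ω sin φ = 2 × 7.29×10⁻⁵ × sin 38° = 8.98×10⁻⁵ s⁻¹
Height gradient: |∂Z/∂n| = 60 m / 477000 m = 1.26×10⁻⁴
On a pressure surface, geostrophic balance gives V_g = (g/f)|∂Z/∂n|:
V_g = 9.81 × 1.26×10⁻⁴ / 8.98×10⁻⁵ = 13.7 m/s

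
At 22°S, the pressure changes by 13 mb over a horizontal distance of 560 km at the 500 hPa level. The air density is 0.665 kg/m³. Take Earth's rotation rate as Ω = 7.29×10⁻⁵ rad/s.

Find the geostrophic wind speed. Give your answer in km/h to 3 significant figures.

230 km/h

Coriolis parameter at 22°S:
f = 2Ω sin φ = 2 × 7.29×10⁻⁵ × sin 22° = 5.46×10⁻⁵ s⁻¹
Pressure gradient: |∂P/∂n| = 1300 Pa / 560000 m = 2.32×10⁻³ Pa/m
Geostrophic balance (pressure-gradient force = Coriolis force):
V_g = (1/(fρ)) |∂P/∂n| = 2.32×10⁻³ / (5.46×10⁻⁵ × 0.665) = 63.9 m/s
Converting: 63.9 m/s × 3.6 = 230 km/h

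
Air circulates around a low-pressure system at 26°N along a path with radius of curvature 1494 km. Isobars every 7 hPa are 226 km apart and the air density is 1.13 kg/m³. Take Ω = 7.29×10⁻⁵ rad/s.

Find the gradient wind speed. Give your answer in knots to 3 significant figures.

62.4 knots

Coriolis parameter at 26°N:
f = 2Ω sin φ = 2 × 7.29×10⁻⁵ × sin 26° = 6.39×10⁻⁵ s⁻¹
Pressure gradient: |∂P/∂n| = 700 Pa / 226000 m = 3.10×10⁻³ Pa/m
Geostrophic speed: V_g = |∂P/∂n|/(fρ) = 3.10×10⁻³/(6.39×10⁻⁵ × 1.13) = 42.9 m/s
Around a low, centrifugal force acts outward with Coriolis, so pressure-gradient force balances both:
(1/ρ)|∂P/∂n| = fV + V²/R  →  V² + fR·V − fR·V_g = 0
With fR = 6.39×10⁻⁵ × 1494×10³ m = 95.5 m/s:
V = [−fR + √((fR)² + 4 fR V_g)]/2 = [−95.5 + √(95.5² + 4×95.5×42.9)]/2 = 32.1 m/s
Subgeostrophic (V < V_g = 42.9 m/s), as expected around a low.
Converting: 32.1 m/s × 1.944 = 62.4 knots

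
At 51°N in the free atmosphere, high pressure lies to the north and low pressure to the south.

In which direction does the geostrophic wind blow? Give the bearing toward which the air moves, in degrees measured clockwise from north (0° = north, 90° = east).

The pressure-gradient force points toward the south (bearing 180°).
Geostrophic balance: in the Northern Hemisphere the Coriolis force deflects motion to the right, so the geostrophic wind blows 90° to the right of the pressure-gradient force (low pressure on the left).
Rotating 180° by 90° clockwise gives 270° — the wind blows toward the west.

270°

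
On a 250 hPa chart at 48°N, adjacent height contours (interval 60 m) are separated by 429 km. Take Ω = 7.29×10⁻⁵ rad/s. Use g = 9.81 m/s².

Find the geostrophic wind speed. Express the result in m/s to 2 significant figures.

Coriolis parameter at 48°N:
f = 2Ω sin φ = 2 × 7.29×10⁻⁵ × sin 48° = 1.08×10⁻⁴ s⁻¹
Height gradient: |∂Z/∂n| = 60 m / 429000 m = 1.40×10⁻⁴
On a pressure surface, geostrophic balance gives V_g = (g/f)|∂Z/∂n|:
V_g = 9.81 × 1.40×10⁻⁴ / 1.08×10⁻⁴ = 12.7 m/s

13 m/s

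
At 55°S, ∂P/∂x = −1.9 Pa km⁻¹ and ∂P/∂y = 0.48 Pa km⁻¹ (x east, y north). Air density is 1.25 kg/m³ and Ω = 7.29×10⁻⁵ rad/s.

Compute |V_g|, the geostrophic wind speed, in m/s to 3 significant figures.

Coriolis parameter at 55°S:
f = 2Ω sin φ = 2 × 7.29×10⁻⁵ × sin 55° = 1.19×10⁻⁴ s⁻¹
In the Southern Hemisphere f is negative: f = −1.19×10⁻⁴ s⁻¹.
Component geostrophic relations (x east, y north):
u_g = −(1/(fρ)) ∂P/∂y,  v_g = (1/(fρ)) ∂P/∂x
u_g = −(0.48×10⁻³)/(−1.19×10⁻⁴ × 1.25) = 3.22 m/s;  v_g = (−1.9×10⁻³)/(−1.19×10⁻⁴ × 1.25) = 12.7 m/s
|V_g| = √(u_g² + v_g²) = 13.1 m/s

13.1 m/s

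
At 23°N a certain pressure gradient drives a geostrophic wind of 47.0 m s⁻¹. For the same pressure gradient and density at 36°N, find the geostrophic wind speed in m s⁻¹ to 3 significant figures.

With the same pressure gradient and density, V_g ∝ 1/f ∝ 1/sin φ.
V₂ = V₁ · sin φ₁ / sin φ₂ = 47.0 × sin 23° / sin 36°
V₂ = 47.0 × 0.3907/0.5878 = 31.2 m s⁻¹

31.2 m s⁻¹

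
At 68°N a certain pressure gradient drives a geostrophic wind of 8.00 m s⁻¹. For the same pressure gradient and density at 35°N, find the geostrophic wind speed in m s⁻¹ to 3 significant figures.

12.9 m s⁻¹

With the same pressure gradient and density, V_g ∝ 1/f ∝ 1/sin φ.
V₂ = V₁ · sin φ₁ / sin φ₂ = 8.00 × sin 68° / sin 35°
V₂ = 8.00 × 0.9272/0.5736 = 12.9 m s⁻¹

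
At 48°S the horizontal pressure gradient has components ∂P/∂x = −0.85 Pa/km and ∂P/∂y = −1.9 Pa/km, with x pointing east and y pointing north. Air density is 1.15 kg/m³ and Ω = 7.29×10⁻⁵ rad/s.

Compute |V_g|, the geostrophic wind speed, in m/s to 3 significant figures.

16.7 m/s

Coriolis parameter at 48°S:
f = 2Ω sin φ = 2 × 7.29×10⁻⁵ × sin 48° = 1.08×10⁻⁴ s⁻¹
In the Southern Hemisphere f is negative: f = −1.08×10⁻⁴ s⁻¹.
Component geostrophic relations (x east, y north):
u_g = −(1/(fρ)) ∂P/∂y,  v_g = (1/(fρ)) ∂P/∂x
u_g = −(−1.9×10⁻³)/(−1.08×10⁻⁴ × 1.15) = −15.2 m/s;  v_g = (−0.85×10⁻³)/(−1.08×10⁻⁴ × 1.15) = 6.82 m/s
|V_g| = √(u_g² + v_g²) = 16.7 m/s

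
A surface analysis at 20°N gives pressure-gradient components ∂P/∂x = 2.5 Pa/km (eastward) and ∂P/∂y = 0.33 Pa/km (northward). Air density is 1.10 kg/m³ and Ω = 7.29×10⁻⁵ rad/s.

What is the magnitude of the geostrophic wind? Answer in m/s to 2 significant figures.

Coriolis parameter at 20°N:
f = 2Ω sin φ = 2 × 7.29×10⁻⁵ × sin 20° = 4.99×10⁻⁵ s⁻¹
Component geostrophic relations (x east, y north):
u_g = −(1/(fρ)) ∂P/∂y,  v_g = (1/(fρ)) ∂P/∂x
u_g = −(0.33×10⁻³)/(4.99×10⁻⁵ × 1.10) = −6.02 m/s;  v_g = (2.5×10⁻³)/(4.99×10⁻⁵ × 1.10) = 45.6 m/s
|V_g| = √(u_g² + v_g²) = 46.0 m/s

46 m/s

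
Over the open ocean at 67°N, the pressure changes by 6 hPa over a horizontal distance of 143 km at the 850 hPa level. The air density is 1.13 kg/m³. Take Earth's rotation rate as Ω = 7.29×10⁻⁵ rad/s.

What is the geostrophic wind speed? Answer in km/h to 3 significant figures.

99.6 km/h

Coriolis parameter at 67°N:
f = 2Ω sin φ = 2 × 7.29×10⁻⁵ × sin 67° = 1.34×10⁻⁴ s⁻¹
Pressure gradient: |∂P/∂n| = 600 Pa / 143000 m = 4.20×10⁻³ Pa/m
Geostrophic balance (pressure-gradient force = Coriolis force):
V_g = (1/(fρ)) |∂P/∂n| = 4.20×10⁻³ / (1.34×10⁻⁴ × 1.13) = 27.7 m/s
Converting: 27.7 m/s × 3.6 = 99.6 km/h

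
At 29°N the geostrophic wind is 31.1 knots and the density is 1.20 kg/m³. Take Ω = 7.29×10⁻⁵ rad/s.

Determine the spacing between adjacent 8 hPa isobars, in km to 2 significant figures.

Coriolis parameter at 29°N:
f = 2Ω sin φ = 2 × 7.29×10⁻⁵ × sin 29° = 7.07×10⁻⁵ s⁻¹
Wind speed in SI: 31.1 knots = 16.0 m/s
Geostrophic balance rearranged: |∂P/∂n| = f ρ V_g
|∂P/∂n| = 7.07×10⁻⁵ × 1.20 × 16.0 = 1.36×10⁻³ Pa/m
Isobar spacing: Δn = ΔP/|∂P/∂n| = 800 Pa / 1.36×10⁻³ Pa/m = 589497 m ≈ 590 km

590 km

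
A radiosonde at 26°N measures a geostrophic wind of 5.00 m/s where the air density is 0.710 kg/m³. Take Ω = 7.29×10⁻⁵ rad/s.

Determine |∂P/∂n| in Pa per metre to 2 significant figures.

Coriolis parameter at 26°N:
f = 2Ω sin φ = 2 × 7.29×10⁻⁵ × sin 26° = 6.39×10⁻⁵ s⁻¹
Geostrophic balance rearranged: |∂P/∂n| = f ρ V_g
|∂P/∂n| = 6.39×10⁻⁵ × 0.710 × 5.00 = 2.27×10⁻⁴ Pa/m

2.3×10⁻⁴ Pa/m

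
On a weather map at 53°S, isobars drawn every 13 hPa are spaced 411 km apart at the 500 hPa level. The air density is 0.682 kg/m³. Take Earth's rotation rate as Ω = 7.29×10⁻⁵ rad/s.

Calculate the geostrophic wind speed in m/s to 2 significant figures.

Coriolis parameter at 53°S:
f = 2Ω sin φ = 2 × 7.29×10⁻⁵ × sin 53° = 1.16×10⁻⁴ s⁻¹
Pressure gradient: |∂P/∂n| = 1300 Pa / 411000 m = 3.16×10⁻³ Pa/m
Geostrophic balance (pressure-gradient force = Coriolis force):
V_g = (1/(fρ)) |∂P/∂n| = 3.16×10⁻³ / (1.16×10⁻⁴ × 0.682) = 39.8 m/s

40 m/s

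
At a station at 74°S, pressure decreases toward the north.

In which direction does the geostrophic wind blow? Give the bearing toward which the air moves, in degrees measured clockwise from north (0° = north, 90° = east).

270°

The pressure-gradient force points toward the north (bearing 000°).
Geostrophic balance: in the Southern Hemisphere the Coriolis force deflects motion to the left, so the geostrophic wind blows 90° to the left of the pressure-gradient force (low pressure on the right).
Rotating 000° by 90° counterclockwise gives 270° — the wind blows toward the west.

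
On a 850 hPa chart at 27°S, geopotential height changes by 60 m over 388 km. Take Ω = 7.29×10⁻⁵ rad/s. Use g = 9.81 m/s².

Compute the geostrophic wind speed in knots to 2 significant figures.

Coriolis parameter at 27°S:
f = 2Ω sin φ = 2 × 7.29×10⁻⁵ × sin 27° = 6.62×10⁻⁵ s⁻¹
Height gradient: |∂Z/∂n| = 60 m / 388000 m = 1.55×10⁻⁴
On a pressure surface, geostrophic balance gives V_g = (g/f)|∂Z/∂n|:
V_g = 9.81 × 1.55×10⁻⁴ / 6.62×10⁻⁵ = 22.9 m/s
Converting: 22.9 m/s × 1.944 = 45 knots

45 knots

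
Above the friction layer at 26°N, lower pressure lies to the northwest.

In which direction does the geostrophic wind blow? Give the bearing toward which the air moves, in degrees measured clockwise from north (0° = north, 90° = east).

045°

The pressure-gradient force points toward the northwest (bearing 315°).
Geostrophic balance: in the Northern Hemisphere the Coriolis force deflects motion to the right, so the geostrophic wind blows 90° to the right of the pressure-gradient force (low pressure on the left).
Rotating 315° by 90° clockwise gives 045° — the wind blows toward the northeast.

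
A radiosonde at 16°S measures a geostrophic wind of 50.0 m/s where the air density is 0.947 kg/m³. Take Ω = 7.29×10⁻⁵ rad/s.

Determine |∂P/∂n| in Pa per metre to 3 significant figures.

Coriolis parameter at 16°S:
f = 2Ω sin φ = 2 × 7.29×10⁻⁵ × sin 16° = 4.02×10⁻⁵ s⁻¹
Geostrophic balance rearranged: |∂P/∂n| = f ρ V_g
|∂P/∂n| = 4.02×10⁻⁵ × 0.947 × 50.0 = 1.90×10⁻³ Pa/m

1.90×10⁻³ Pa/m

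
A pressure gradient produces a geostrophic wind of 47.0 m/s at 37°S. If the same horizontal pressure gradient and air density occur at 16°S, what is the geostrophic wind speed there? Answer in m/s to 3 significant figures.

With the same pressure gradient and density, V_g ∝ 1/f ∝ 1/sin φ.
V₂ = V₁ · sin φ₁ / sin φ₂ = 47.0 × sin 37° / sin 16°
V₂ = 47.0 × 0.6018/0.2756 = 103 m/s

103 m/s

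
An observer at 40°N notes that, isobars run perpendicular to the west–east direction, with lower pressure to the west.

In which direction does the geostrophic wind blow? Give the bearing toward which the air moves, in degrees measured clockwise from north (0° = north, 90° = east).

000°

The pressure-gradient force points toward the west (bearing 270°).
Geostrophic balance: in the Northern Hemisphere the Coriolis force deflects motion to the right, so the geostrophic wind blows 90° to the right of the pressure-gradient force (low pressure on the left).
Rotating 270° by 90° clockwise gives 000° — the wind blows toward the north.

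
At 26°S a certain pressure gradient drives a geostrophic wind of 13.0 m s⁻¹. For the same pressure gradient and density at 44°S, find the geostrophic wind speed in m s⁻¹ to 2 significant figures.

8.2 m s⁻¹

With the same pressure gradient and density, V_g ∝ 1/f ∝ 1/sin φ.
V₂ = V₁ · sin φ₁ / sin φ₂ = 13.0 × sin 26° / sin 44°
V₂ = 13.0 × 0.4384/0.6947 = 8.2 m s⁻¹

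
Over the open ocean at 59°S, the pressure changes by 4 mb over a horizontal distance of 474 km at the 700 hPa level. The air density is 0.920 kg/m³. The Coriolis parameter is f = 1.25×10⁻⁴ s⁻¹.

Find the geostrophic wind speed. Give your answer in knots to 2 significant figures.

14 knots

Pressure gradient: |∂P/∂n| = 400 Pa / 474000 m = 8.44×10⁻⁴ Pa/m
Geostrophic balance (pressure-gradient force = Coriolis force):
V_g = (1/(fρ)) |∂P/∂n| = 8.44×10⁻⁴ / (1.25×10⁻⁴ × 0.920) = 7.34 m/s
Converting: 7.34 m/s × 1.944 = 14 knots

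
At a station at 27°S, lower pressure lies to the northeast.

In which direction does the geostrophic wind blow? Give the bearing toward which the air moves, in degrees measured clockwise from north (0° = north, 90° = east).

The pressure-gradient force points toward the northeast (bearing 045°).
Geostrophic balance: in the Southern Hemisphere the Coriolis force deflects motion to the left, so the geostrophic wind blows 90° to the left of the pressure-gradient force (low pressure on the right).
Rotating 045° by 90° counterclockwise gives 315° — the wind blows toward the northwest.

315°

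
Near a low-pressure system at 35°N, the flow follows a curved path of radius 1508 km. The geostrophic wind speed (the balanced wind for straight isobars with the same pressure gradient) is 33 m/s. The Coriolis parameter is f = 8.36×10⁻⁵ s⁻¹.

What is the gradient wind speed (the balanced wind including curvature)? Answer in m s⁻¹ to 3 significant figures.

Around a low, centrifugal force acts outward with Coriolis, so pressure-gradient force balances both:
(1/ρ)|∂P/∂n| = fV + V²/R  →  V² + fR·V − fR·V_g = 0
With fR = 8.36×10⁻⁵ × 1508×10³ m = 126 m/s:
V = [−fR + √((fR)² + 4 fR V_g)]/2 = [−126 + √(126² + 4×126×33)]/2 = 27.2 m/s
Subgeostrophic (V < V_g = 33 m/s), as expected around a low.

27.2 m s⁻¹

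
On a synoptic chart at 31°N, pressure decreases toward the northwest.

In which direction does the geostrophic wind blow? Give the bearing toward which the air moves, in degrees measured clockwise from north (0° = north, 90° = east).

The pressure-gradient force points toward the northwest (bearing 315°).
Geostrophic balance: in the Northern Hemisphere the Coriolis force deflects motion to the right, so the geostrophic wind blows 90° to the right of the pressure-gradient force (low pressure on the left).
Rotating 315° by 90° clockwise gives 045° — the wind blows toward the northeast.

045°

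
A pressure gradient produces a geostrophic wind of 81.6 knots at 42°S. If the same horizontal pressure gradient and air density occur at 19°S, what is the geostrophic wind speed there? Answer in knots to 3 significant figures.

With the same pressure gradient and density, V_g ∝ 1/f ∝ 1/sin φ.
V₂ = V₁ · sin φ₁ / sin φ₂ = 81.6 × sin 42° / sin 19°
V₂ = 81.6 × 0.6691/0.3256 = 168 knots

168 knots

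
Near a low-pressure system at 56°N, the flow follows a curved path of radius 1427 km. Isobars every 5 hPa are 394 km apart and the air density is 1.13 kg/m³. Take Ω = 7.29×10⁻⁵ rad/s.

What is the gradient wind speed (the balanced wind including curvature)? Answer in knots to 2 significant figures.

Coriolis parameter at 56°N:
f = 2Ω sin φ = 2 × 7.29×10⁻⁵ × sin 56° = 1.21×10⁻⁴ s⁻¹
Pressure gradient: |∂P/∂n| = 500 Pa / 394000 m = 1.27×10⁻³ Pa/m
Geostrophic speed: V_g = |∂P/∂n|/(fρ) = 1.27×10⁻³/(1.21×10⁻⁴ × 1.13) = 9.29 m/s
Around a low, centrifugal force acts outward with Coriolis, so pressure-gradient force balances both:
(1/ρ)|∂P/∂n| = fV + V²/R  →  V² + fR·V − fR·V_g = 0
With fR = 1.21×10⁻⁴ × 1427×10³ m = 172 m/s:
V = [−fR + √((fR)² + 4 fR V_g)]/2 = [−172 + √(172² + 4×172×9.29)]/2 = 8.84 m/s
Subgeostrophic (V < V_g = 9.29 m/s), as expected around a low.
Converting: 8.84 m/s × 1.944 = 17 knots

17 knots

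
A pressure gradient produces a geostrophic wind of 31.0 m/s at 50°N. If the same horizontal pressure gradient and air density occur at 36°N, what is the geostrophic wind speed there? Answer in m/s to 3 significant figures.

With the same pressure gradient and density, V_g ∝ 1/f ∝ 1/sin φ.
V₂ = V₁ · sin φ₁ / sin φ₂ = 31.0 × sin 50° / sin 36°
V₂ = 31.0 × 0.7660/0.5878 = 40.4 m/s

40.4 m/s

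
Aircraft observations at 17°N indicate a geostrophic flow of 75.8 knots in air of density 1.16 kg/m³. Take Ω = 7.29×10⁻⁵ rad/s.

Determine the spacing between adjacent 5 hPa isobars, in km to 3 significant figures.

259 km

Coriolis parameter at 17°N:
f = 2Ω sin φ = 2 × 7.29×10⁻⁵ × sin 17° = 4.26×10⁻⁵ s⁻¹
Wind speed in SI: 75.8 knots = 39.0 m/s
Geostrophic balance rearranged: |∂P/∂n| = f ρ V_g
|∂P/∂n| = 4.26×10⁻⁵ × 1.16 × 39.0 = 1.93×10⁻³ Pa/m
Isobar spacing: Δn = ΔP/|∂P/∂n| = 500 Pa / 1.93×10⁻³ Pa/m = 259306 m ≈ 259 km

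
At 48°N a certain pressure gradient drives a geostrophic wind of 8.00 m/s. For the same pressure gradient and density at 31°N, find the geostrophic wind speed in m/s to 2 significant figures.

With the same pressure gradient and density, V_g ∝ 1/f ∝ 1/sin φ.
V₂ = V₁ · sin φ₁ / sin φ₂ = 8.00 × sin 48° / sin 31°
V₂ = 8.00 × 0.7431/0.5150 = 12 m/s

12 m/s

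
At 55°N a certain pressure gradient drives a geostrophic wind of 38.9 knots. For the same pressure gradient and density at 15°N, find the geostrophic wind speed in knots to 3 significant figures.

With the same pressure gradient and density, V_g ∝ 1/f ∝ 1/sin φ.
V₂ = V₁ · sin φ₁ / sin φ₂ = 38.9 × sin 55° / sin 15°
V₂ = 38.9 × 0.8192/0.2588 = 123 knots

123 knots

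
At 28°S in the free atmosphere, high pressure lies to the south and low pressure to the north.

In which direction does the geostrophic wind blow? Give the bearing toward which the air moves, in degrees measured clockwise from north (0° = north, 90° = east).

270°

The pressure-gradient force points toward the north (bearing 000°).
Geostrophic balance: in the Southern Hemisphere the Coriolis force deflects motion to the left, so the geostrophic wind blows 90° to the left of the pressure-gradient force (low pressure on the right).
Rotating 000° by 90° counterclockwise gives 270° — the wind blows toward the west.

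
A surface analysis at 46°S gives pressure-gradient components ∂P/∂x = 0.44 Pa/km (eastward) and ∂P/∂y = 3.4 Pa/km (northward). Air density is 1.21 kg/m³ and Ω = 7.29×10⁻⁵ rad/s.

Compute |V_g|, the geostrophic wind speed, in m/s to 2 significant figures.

27 m/s

Coriolis parameter at 46°S:
f = 2Ω sin φ = 2 × 7.29×10⁻⁵ × sin 46° = 1.05×10⁻⁴ s⁻¹
In the Southern Hemisphere f is negative: f = −1.05×10⁻⁴ s⁻¹.
Component geostrophic relations (x east, y north):
u_g = −(1/(fρ)) ∂P/∂y,  v_g = (1/(fρ)) ∂P/∂x
u_g = −(3.4×10⁻³)/(−1.05×10⁻⁴ × 1.21) = 26.8 m/s;  v_g = (0.44×10⁻³)/(−1.05×10⁻⁴ × 1.21) = −3.47 m/s
|V_g| = √(u_g² + v_g²) = 27.0 m/s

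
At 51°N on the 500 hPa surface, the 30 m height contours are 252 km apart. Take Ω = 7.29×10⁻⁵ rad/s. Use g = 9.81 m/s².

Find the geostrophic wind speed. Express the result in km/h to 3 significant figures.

Coriolis parameter at 51°N:
f = 2Ω sin φ = 2 × 7.29×10⁻⁵ × sin 51° = 1.13×10⁻⁴ s⁻¹
Height gradient: |∂Z/∂n| = 30 m / 252000 m = 1.19×10⁻⁴
On a pressure surface, geostrophic balance gives V_g = (g/f)|∂Z/∂n|:
V_g = 9.81 × 1.19×10⁻⁴ / 1.13×10⁻⁴ = 10.3 m/s
Converting: 10.3 m/s × 3.6 = 37.1 km/h

37.1 km/h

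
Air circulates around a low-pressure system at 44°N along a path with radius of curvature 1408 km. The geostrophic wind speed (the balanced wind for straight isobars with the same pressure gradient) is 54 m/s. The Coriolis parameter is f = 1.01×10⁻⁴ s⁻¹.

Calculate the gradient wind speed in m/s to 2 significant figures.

Around a low, centrifugal force acts outward with Coriolis, so pressure-gradient force balances both:
(1/ρ)|∂P/∂n| = fV + V²/R  →  V² + fR·V − fR·V_g = 0
With fR = 1.01×10⁻⁴ × 1408×10³ m = 142 m/s:
V = [−fR + √((fR)² + 4 fR V_g)]/2 = [−142 + √(142² + 4×142×54)]/2 = 41.7 m/s
Subgeostrophic (V < V_g = 54 m/s), as expected around a low.

42 m/s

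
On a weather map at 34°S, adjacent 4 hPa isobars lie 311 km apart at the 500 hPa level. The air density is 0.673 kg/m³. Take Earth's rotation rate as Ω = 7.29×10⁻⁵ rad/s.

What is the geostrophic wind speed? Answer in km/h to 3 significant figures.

84.4 km/h

Coriolis parameter at 34°S:
f = 2Ω sin φ = 2 × 7.29×10⁻⁵ × sin 34° = 8.15×10⁻⁵ s⁻¹
Pressure gradient: |∂P/∂n| = 400 Pa / 311000 m = 1.29×10⁻³ Pa/m
Geostrophic balance (pressure-gradient force = Coriolis force):
V_g = (1/(fρ)) |∂P/∂n| = 1.29×10⁻³ / (8.15×10⁻⁵ × 0.673) = 23.4 m/s
Converting: 23.4 m/s × 3.6 = 84.4 km/h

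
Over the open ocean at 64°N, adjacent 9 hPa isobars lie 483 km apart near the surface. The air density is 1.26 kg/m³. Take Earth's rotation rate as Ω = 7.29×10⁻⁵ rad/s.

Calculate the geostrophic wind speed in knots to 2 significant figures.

Coriolis parameter at 64°N:
f = 2Ω sin φ = 2 × 7.29×10⁻⁵ × sin 64° = 1.31×10⁻⁴ s⁻¹
Pressure gradient: |∂P/∂n| = 900 Pa / 483000 m = 1.86×10⁻³ Pa/m
Geostrophic balance (pressure-gradient force = Coriolis force):
V_g = (1/(fρ)) |∂P/∂n| = 1.86×10⁻³ / (1.31×10⁻⁴ × 1.26) = 11.3 m/s
Converting: 11.3 m/s × 1.944 = 22 knots

22 knots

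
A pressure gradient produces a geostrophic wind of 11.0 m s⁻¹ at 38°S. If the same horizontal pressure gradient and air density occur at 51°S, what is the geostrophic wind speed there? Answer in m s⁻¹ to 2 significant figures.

8.7 m s⁻¹

With the same pressure gradient and density, V_g ∝ 1/f ∝ 1/sin φ.
V₂ = V₁ · sin φ₁ / sin φ₂ = 11.0 × sin 38° / sin 51°
V₂ = 11.0 × 0.6157/0.7771 = 8.7 m s⁻¹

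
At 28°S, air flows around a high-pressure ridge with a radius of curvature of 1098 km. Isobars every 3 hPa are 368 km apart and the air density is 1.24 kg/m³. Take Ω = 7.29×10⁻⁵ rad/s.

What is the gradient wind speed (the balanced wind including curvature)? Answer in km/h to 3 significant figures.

Coriolis parameter at 28°S:
f = 2Ω sin φ = 2 × 7.29×10⁻⁵ × sin 28° = 6.84×10⁻⁵ s⁻¹
Pressure gradient: |∂P/∂n| = 300 Pa / 368000 m = 8.15×10⁻⁴ Pa/m
Geostrophic speed: V_g = |∂P/∂n|/(fρ) = 8.15×10⁻⁴/(6.84×10⁻⁵ × 1.24) = 9.60 m/s
Around a high, pressure-gradient force acts outward with centrifugal, so Coriolis balances both:
fV = (1/ρ)|∂P/∂n| + V²/R  →  V² − fR·V + fR·V_g = 0
With fR = 6.84×10⁻⁵ × 1098×10³ m = 75.2 m/s:
V = [fR − √((fR)² − 4 fR V_g)]/2 = [75.2 − √(75.2² − 4×75.2×9.6)]/2 = 11.3 m/s
Supergeostrophic (V > V_g = 9.6 m/s), as expected around a high.
Converting: 11.3 m/s × 3.6 = 40.7 km/h

40.7 km/h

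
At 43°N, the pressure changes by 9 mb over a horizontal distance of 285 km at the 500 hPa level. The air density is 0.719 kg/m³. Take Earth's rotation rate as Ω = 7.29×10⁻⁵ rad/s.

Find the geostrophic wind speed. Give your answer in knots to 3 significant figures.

85.9 knots

Coriolis parameter at 43°N:
f = 2Ω sin φ = 2 × 7.29×10⁻⁵ × sin 43° = 9.94×10⁻⁵ s⁻¹
Pressure gradient: |∂P/∂n| = 900 Pa / 285000 m = 3.16×10⁻³ Pa/m
Geostrophic balance (pressure-gradient force = Coriolis force):
V_g = (1/(fρ)) |∂P/∂n| = 3.16×10⁻³ / (9.94×10⁻⁵ × 0.719) = 44.2 m/s
Converting: 44.2 m/s × 1.944 = 85.9 knots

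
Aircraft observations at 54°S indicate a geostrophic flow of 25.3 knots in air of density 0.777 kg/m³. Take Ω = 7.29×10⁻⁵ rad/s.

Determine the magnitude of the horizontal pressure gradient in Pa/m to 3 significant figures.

Coriolis parameter at 54°S:
f = 2Ω sin φ = 2 × 7.29×10⁻⁵ × sin 54° = 1.18×10⁻⁴ s⁻¹
Wind speed in SI: 25.3 knots = 13.0 m/s
Geostrophic balance rearranged: |∂P/∂n| = f ρ V_g
|∂P/∂n| = 1.18×10⁻⁴ × 0.777 × 13.0 = 1.19×10⁻³ Pa/m

1.19×10⁻³ Pa/m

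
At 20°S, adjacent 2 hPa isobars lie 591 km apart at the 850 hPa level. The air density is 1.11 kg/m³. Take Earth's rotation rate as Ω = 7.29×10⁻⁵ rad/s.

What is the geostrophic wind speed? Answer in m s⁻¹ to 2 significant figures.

6.1 m s⁻¹

Coriolis parameter at 20°S:
f = 2Ω sin φ = 2 × 7.29×10⁻⁵ × sin 20° = 4.99×10⁻⁵ s⁻¹
Pressure gradient: |∂P/∂n| = 200 Pa / 591000 m = 3.38×10⁻⁴ Pa/m
Geostrophic balance (pressure-gradient force = Coriolis force):
V_g = (1/(fρ)) |∂P/∂n| = 3.38×10⁻⁴ / (4.99×10⁻⁵ × 1.11) = 6.11 m/s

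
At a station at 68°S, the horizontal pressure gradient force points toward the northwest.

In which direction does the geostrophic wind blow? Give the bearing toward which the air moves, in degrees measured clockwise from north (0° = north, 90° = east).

225°

The pressure-gradient force points toward the northwest (bearing 315°).
Geostrophic balance: in the Southern Hemisphere the Coriolis force deflects motion to the left, so the geostrophic wind blows 90° to the left of the pressure-gradient force (low pressure on the right).
Rotating 315° by 90° counterclockwise gives 225° — the wind blows toward the southwest.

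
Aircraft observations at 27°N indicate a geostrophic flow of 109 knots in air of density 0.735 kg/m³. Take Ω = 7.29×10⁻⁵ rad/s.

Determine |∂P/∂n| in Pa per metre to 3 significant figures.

Coriolis parameter at 27°N:
f = 2Ω sin φ = 2 × 7.29×10⁻⁵ × sin 27° = 6.62×10⁻⁵ s⁻¹
Wind speed in SI: 109 knots = 56.1 m/s
Geostrophic balance rearranged: |∂P/∂n| = f ρ V_g
|∂P/∂n| = 6.62×10⁻⁵ × 0.735 × 56.1 = 2.73×10⁻³ Pa/m

2.73×10⁻³ Pa/m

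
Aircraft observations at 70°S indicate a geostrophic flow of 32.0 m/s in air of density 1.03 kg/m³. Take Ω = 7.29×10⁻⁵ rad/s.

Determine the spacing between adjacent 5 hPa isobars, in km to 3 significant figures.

Coriolis parameter at 70°S:
f = 2Ω sin φ = 2 × 7.29×10⁻⁵ × sin 70° = 1.37×10⁻⁴ s⁻¹
Geostrophic balance rearranged: |∂P/∂n| = f ρ V_g
|∂P/∂n| = 1.37×10⁻⁴ × 1.03 × 32.0 = 4.52×10⁻³ Pa/m
Isobar spacing: Δn = ΔP/|∂P/∂n| = 500 Pa / 4.52×10⁻³ Pa/m = 110723 m ≈ 111 km

111 km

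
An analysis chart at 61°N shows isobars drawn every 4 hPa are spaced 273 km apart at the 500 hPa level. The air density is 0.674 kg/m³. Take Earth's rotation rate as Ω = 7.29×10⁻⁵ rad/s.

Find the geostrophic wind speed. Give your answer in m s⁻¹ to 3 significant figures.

17.0 m s⁻¹

Coriolis parameter at 61°N:
f = 2Ω sin φ = 2 × 7.29×10⁻⁵ × sin 61° = 1.28×10⁻⁴ s⁻¹
Pressure gradient: |∂P/∂n| = 400 Pa / 273000 m = 1.47×10⁻³ Pa/m
Geostrophic balance (pressure-gradient force = Coriolis force):
V_g = (1/(fρ)) |∂P/∂n| = 1.47×10⁻³ / (1.28×10⁻⁴ × 0.674) = 17.0 m/s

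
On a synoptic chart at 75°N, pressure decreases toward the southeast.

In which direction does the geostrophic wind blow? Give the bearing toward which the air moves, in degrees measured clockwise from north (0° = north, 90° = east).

The pressure-gradient force points toward the southeast (bearing 135°).
Geostrophic balance: in the Northern Hemisphere the Coriolis force deflects motion to the right, so the geostrophic wind blows 90° to the right of the pressure-gradient force (low pressure on the left).
Rotating 135° by 90° clockwise gives 225° — the wind blows toward the southwest.

225°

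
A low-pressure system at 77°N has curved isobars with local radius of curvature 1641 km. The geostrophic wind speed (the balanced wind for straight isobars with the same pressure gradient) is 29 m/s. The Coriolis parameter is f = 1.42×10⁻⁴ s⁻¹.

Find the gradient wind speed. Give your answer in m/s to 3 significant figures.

Around a low, centrifugal force acts outward with Coriolis, so pressure-gradient force balances both:
(1/ρ)|∂P/∂n| = fV + V²/R  →  V² + fR·V − fR·V_g = 0
With fR = 1.42×10⁻⁴ × 1641×10³ m = 233 m/s:
V = [−fR + √((fR)² + 4 fR V_g)]/2 = [−233 + √(233² + 4×233×29)]/2 = 26.1 m/s
Subgeostrophic (V < V_g = 29 m/s), as expected around a low.

26.1 m/s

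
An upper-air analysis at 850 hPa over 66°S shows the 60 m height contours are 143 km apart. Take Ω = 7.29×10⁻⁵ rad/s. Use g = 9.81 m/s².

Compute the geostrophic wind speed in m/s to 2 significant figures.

Coriolis parameter at 66°S:
f = 2Ω sin φ = 2 × 7.29×10⁻⁵ × sin 66° = 1.33×10⁻⁴ s⁻¹
Height gradient: |∂Z/∂n| = 60 m / 143000 m = 4.20×10⁻⁴
On a pressure surface, geostrophic balance gives V_g = (g/f)|∂Z/∂n|:
V_g = 9.81 × 4.20×10⁻⁴ / 1.33×10⁻⁴ = 30.9 m/s

31 m/s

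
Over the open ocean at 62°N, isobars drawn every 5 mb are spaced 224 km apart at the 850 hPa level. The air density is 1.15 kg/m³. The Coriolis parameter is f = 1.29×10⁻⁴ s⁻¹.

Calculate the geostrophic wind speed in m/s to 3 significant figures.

Pressure gradient: |∂P/∂n| = 500 Pa / 224000 m = 2.23×10⁻³ Pa/m
Geostrophic balance (pressure-gradient force = Coriolis force):
V_g = (1/(fρ)) |∂P/∂n| = 2.23×10⁻³ / (1.29×10⁻⁴ × 1.15) = 15.0 m/s

15.0 m/s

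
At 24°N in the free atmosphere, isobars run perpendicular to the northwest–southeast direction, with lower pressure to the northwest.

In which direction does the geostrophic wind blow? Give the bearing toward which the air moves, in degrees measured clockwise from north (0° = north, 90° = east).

The pressure-gradient force points toward the northwest (bearing 315°).
Geostrophic balance: in the Northern Hemisphere the Coriolis force deflects motion to the right, so the geostrophic wind blows 90° to the right of the pressure-gradient force (low pressure on the left).
Rotating 315° by 90° clockwise gives 045° — the wind blows toward the northeast.

045°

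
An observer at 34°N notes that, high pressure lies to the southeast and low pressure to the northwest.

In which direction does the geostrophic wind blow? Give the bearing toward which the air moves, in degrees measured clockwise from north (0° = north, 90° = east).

045°

The pressure-gradient force points toward the northwest (bearing 315°).
Geostrophic balance: in the Northern Hemisphere the Coriolis force deflects motion to the right, so the geostrophic wind blows 90° to the right of the pressure-gradient force (low pressure on the left).
Rotating 315° by 90° clockwise gives 045° — the wind blows toward the northeast.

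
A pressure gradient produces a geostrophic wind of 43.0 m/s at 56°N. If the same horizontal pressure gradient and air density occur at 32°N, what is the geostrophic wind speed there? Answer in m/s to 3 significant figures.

With the same pressure gradient and density, V_g ∝ 1/f ∝ 1/sin φ.
V₂ = V₁ · sin φ₁ / sin φ₂ = 43.0 × sin 56° / sin 32°
V₂ = 43.0 × 0.8290/0.5299 = 67.3 m/s

67.3 m/s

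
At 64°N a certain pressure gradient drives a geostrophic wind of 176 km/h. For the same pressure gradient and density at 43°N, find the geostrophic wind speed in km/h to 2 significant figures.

With the same pressure gradient and density, V_g ∝ 1/f ∝ 1/sin φ.
V₂ = V₁ · sin φ₁ / sin φ₂ = 176 × sin 64° / sin 43°
V₂ = 176 × 0.8988/0.6820 = 230 km/h

230 km/h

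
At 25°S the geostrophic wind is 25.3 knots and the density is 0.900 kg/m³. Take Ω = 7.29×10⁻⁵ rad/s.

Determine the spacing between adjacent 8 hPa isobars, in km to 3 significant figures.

Coriolis parameter at 25°S:
f = 2Ω sin φ = 2 × 7.29×10⁻⁵ × sin 25° = 6.16×10⁻⁵ s⁻¹
Wind speed in SI: 25.3 knots = 13.0 m/s
Geostrophic balance rearranged: |∂P/∂n| = f ρ V_g
|∂P/∂n| = 6.16×10⁻⁵ × 0.900 × 13.0 = 7.22×10⁻⁴ Pa/m
Isobar spacing: Δn = ΔP/|∂P/∂n| = 800 Pa / 7.22×10⁻⁴ Pa/m = 1108366 m ≈ 1110 km

1110 km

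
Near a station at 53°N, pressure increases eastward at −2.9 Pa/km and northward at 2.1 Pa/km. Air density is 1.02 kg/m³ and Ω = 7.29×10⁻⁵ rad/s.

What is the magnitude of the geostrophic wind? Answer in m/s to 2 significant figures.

30 m/s

Coriolis parameter at 53°N:
f = 2Ω sin φ = 2 × 7.29×10⁻⁵ × sin 53° = 1.16×10⁻⁴ s⁻¹
Component geostrophic relations (x east, y north):
u_g = −(1/(fρ)) ∂P/∂y,  v_g = (1/(fρ)) ∂P/∂x
u_g = −(2.1×10⁻³)/(1.16×10⁻⁴ × 1.02) = −17.7 m/s;  v_g = (−2.9×10⁻³)/(1.16×10⁻⁴ × 1.02) = −24.4 m/s
|V_g| = √(u_g² + v_g²) = 30.1 m/s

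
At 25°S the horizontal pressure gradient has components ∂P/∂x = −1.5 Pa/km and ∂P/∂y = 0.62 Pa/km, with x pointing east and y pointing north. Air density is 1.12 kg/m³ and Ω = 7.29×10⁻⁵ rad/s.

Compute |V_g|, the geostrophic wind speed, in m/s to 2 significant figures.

24 m/s

Coriolis parameter at 25°S:
f = 2Ω sin φ = 2 × 7.29×10⁻⁵ × sin 25° = 6.16×10⁻⁵ s⁻¹
In the Southern Hemisphere f is negative: f = −6.16×10⁻⁵ s⁻¹.
Component geostrophic relations (x east, y north):
u_g = −(1/(fρ)) ∂P/∂y,  v_g = (1/(fρ)) ∂P/∂x
u_g = −(0.62×10⁻³)/(−6.16×10⁻⁵ × 1.12) = 8.98 m/s;  v_g = (−1.5×10⁻³)/(−6.16×10⁻⁵ × 1.12) = 21.7 m/s
|V_g| = √(u_g² + v_g²) = 23.5 m/s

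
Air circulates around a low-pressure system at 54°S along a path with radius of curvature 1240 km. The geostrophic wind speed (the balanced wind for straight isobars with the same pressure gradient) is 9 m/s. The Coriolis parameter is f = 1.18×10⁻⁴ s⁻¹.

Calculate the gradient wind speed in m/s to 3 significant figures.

8.51 m/s

Around a low, centrifugal force acts outward with Coriolis, so pressure-gradient force balances both:
(1/ρ)|∂P/∂n| = fV + V²/R  →  V² + fR·V − fR·V_g = 0
With fR = 1.18×10⁻⁴ × 1240×10³ m = 146 m/s:
V = [−fR + √((fR)² + 4 fR V_g)]/2 = [−146 + √(146² + 4×146×9)]/2 = 8.51 m/s
Subgeostrophic (V < V_g = 9 m/s), as expected around a low.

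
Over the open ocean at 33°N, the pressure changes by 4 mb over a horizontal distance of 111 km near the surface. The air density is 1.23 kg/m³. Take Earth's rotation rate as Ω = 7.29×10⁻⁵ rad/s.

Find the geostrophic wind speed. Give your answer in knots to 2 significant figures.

Coriolis parameter at 33°N:
f = 2Ω sin φ = 2 × 7.29×10⁻⁵ × sin 33° = 7.94×10⁻⁵ s⁻¹
Pressure gradient: |∂P/∂n| = 400 Pa / 111000 m = 3.60×10⁻³ Pa/m
Geostrophic balance (pressure-gradient force = Coriolis force):
V_g = (1/(fρ)) |∂P/∂n| = 3.60×10⁻³ / (7.94×10⁻⁵ × 1.23) = 36.9 m/s
Converting: 36.9 m/s × 1.944 = 72 knots

72 knots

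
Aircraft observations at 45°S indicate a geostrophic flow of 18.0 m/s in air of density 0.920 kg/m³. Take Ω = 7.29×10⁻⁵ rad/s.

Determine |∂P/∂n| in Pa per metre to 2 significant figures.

Coriolis parameter at 45°S:
f = 2Ω sin φ = 2 × 7.29×10⁻⁵ × sin 45° = 1.03×10⁻⁴ s⁻¹
Geostrophic balance rearranged: |∂P/∂n| = f ρ V_g
|∂P/∂n| = 1.03×10⁻⁴ × 0.920 × 18.0 = 1.71×10⁻³ Pa/m

1.7×10⁻³ Pa/m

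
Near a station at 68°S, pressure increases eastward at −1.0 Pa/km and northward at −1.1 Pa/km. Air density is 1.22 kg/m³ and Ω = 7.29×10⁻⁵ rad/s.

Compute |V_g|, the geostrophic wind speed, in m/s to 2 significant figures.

Coriolis parameter at 68°S:
f = 2Ω sin φ = 2 × 7.29×10⁻⁵ × sin 68° = 1.35×10⁻⁴ s⁻¹
In the Southern Hemisphere f is negative: f = −1.35×10⁻⁴ s⁻¹.
Component geostrophic relations (x east, y north):
u_g = −(1/(fρ)) ∂P/∂y,  v_g = (1/(fρ)) ∂P/∂x
u_g = −(−1.1×10⁻³)/(−1.35×10⁻⁴ × 1.22) = −6.67 m/s;  v_g = (−1.0×10⁻³)/(−1.35×10⁻⁴ × 1.22) = 6.06 m/s
|V_g| = √(u_g² + v_g²) = 9.01 m/s

9.0 m/s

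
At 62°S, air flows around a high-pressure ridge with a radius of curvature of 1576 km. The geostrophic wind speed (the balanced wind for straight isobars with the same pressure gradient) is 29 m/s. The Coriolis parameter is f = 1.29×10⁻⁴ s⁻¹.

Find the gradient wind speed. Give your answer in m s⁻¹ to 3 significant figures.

35.0 m s⁻¹

Around a high, pressure-gradient force acts outward with centrifugal, so Coriolis balances both:
fV = (1/ρ)|∂P/∂n| + V²/R  →  V² − fR·V + fR·V_g = 0
With fR = 1.29×10⁻⁴ × 1576×10³ m = 203 m/s:
V = [fR − √((fR)² − 4 fR V_g)]/2 = [203 − √(203² − 4×203×29)]/2 = 35 m/s
Supergeostrophic (V > V_g = 29 m/s), as expected around a high.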